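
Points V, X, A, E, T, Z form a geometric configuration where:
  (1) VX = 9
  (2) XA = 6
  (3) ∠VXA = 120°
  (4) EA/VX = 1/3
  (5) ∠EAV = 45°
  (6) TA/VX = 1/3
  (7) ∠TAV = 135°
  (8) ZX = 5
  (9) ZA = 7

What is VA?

Step 1: By the law of cosines on triangle VXA: VA² = 9² + 6² − 2·9·6·cos(120°) = 171, so VA = 3·√19.

Therefore, the length of VA = 3·√19.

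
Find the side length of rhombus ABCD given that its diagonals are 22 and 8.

Half-diagonals are 11 and 4. side = sqrt(11^2 + 4^2) = sqrt(137)

sqrt(137)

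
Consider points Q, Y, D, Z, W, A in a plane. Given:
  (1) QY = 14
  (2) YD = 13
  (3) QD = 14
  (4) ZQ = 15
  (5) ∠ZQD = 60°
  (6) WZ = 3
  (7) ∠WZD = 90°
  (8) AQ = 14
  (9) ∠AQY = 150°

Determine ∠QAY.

Step 1: By the law of cosines on triangle AQY: AY² = 14² + 14² − 2·14·14·cos(150°) = 731.48, so AY ≈ 27.05.
Step 2: By the inverse law of cosines on triangle QAY: cos(∠QAY) = (14² + 27.05² − 14²) / (2·14·27.05) = 731.48/757.29 = 0.9659, so ∠QAY = 15°.

Therefore, the measure of angle ∠QAY = 15°.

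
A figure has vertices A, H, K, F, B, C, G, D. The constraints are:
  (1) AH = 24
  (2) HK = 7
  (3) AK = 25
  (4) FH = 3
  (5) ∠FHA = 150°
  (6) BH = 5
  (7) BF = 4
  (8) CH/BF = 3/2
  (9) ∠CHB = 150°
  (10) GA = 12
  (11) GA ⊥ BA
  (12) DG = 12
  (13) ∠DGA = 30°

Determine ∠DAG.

Step 1: By the law of cosines on triangle AGD: AD² = 12² + 12² − 2·12·12·cos(30°) = 38.58, so AD ≈ 6.21.
Step 2: By the inverse law of cosines on triangle DAG: cos(∠DAG) = (6.21² + 12² − 12²) / (2·6.21·12) = 38.58/149.08 = 0.2588, so ∠DAG = 75°.

Therefore, the measure of angle ∠DAG = 75°.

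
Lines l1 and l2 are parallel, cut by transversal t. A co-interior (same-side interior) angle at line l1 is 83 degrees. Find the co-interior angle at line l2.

Co-interior angles (same-side interior) formed by parallel lines and a transversal are supplementary (sum to 180 degrees).
The given angle is 83 degrees.
The co-interior angle = 180 - 83 = 97 degrees.

97 degrees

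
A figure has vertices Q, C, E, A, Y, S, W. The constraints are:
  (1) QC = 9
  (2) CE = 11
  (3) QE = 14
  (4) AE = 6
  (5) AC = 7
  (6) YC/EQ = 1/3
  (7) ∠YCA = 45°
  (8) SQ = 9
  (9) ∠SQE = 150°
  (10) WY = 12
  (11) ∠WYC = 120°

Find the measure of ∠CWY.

From the given relations: YC = 1/3·EQ = 1/3·14 ≈ 4.67.
Step 1: By the law of cosines on triangle WYC: WC² = 12² + 4.67² − 2·12·4.67·cos(120°) = 221.78, so WC ≈ 14.89.
Step 2: By the inverse law of cosines on triangle CWY: cos(∠CWY) = (14.89² + 12² − 4.67²) / (2·14.89·12) = 344/357.41 = 0.9625, so ∠CWY = 15.75°.

Therefore, the measure of angle ∠CWY = 15.75°.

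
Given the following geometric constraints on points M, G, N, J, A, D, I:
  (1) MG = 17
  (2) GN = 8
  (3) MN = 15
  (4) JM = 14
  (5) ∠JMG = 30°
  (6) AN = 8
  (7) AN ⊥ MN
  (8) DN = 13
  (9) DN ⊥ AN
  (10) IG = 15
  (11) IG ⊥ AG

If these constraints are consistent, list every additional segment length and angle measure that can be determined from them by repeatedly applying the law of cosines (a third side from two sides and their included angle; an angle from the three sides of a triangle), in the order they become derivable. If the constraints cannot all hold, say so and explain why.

The constraints are consistent. Derivable facts, in order:
After 1 step:
- AD ≈ 15.26
- GJ ≈ 8.53
- MA = 17
- ∠GMN = 28.07°
- ∠GNM = 90°
- ∠MGN = 61.93°
After 2 steps:
- ∠ADN = 31.61°
- ∠AMN = 28.07°
- ∠DAN = 58.39°
- ∠GJM = 94.86°
- ∠JGM = 55.14°
- ∠MAN = 61.93°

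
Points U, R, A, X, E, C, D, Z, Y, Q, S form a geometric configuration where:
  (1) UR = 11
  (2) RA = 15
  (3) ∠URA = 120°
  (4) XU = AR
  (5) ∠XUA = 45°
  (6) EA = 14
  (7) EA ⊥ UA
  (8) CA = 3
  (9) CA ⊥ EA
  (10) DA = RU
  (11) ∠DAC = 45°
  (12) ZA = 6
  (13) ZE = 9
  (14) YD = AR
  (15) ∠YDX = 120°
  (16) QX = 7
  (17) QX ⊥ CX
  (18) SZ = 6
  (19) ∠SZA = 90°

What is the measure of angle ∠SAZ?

Step 1: By the law of cosines on triangle AZS: AS² = 6² + 6² − 2·6·6·cos(90°) = 72, so AS = 6·√2.
Step 2: By the inverse law of cosines on triangle SAZ: cos(∠SAZ) = ((6·√2)² + 6² − 6²) / (2·6·√2·6) = 72/101.82 = 0.7071, so ∠SAZ = 45°.

Therefore, the measure of angle ∠SAZ = 45°.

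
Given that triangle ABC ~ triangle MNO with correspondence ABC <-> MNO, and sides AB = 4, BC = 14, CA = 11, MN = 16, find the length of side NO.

Similar triangles have proportional sides. Setting up the proportion:
MN / AB = NO / BC
16 / 4 = NO / 14
NO = 14 * 16 / 4 = 56.

56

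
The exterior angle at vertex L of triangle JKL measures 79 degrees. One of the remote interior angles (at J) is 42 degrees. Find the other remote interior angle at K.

The exterior angle theorem states that an exterior angle equals the sum of the two non-adjacent interior angles.
So 79 = 42 + angle K, which gives angle K = 79 - 42 = 37 degrees.

37 degrees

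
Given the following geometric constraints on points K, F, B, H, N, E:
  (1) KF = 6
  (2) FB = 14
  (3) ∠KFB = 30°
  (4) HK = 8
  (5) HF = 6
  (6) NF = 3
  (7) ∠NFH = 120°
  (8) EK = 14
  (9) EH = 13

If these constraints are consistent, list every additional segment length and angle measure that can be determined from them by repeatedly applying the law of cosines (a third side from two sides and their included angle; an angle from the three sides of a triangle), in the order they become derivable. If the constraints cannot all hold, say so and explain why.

The constraints are consistent. Derivable facts, in order:
After 1 step:
- HN = 3·√7
- KB ≈ 9.3
- ∠EHK = 79.75°
- ∠EKH = 66.03°
- ∠FHK = 48.19°
- ∠FKH = 48.19°
- ∠HEK = 34.22°
- ∠HFK = 83.62°
After 2 steps:
- ∠BKF = 131.18°
- ∠FBK = 18.82°
- ∠FHN = 19.11°
- ∠FNH = 40.89°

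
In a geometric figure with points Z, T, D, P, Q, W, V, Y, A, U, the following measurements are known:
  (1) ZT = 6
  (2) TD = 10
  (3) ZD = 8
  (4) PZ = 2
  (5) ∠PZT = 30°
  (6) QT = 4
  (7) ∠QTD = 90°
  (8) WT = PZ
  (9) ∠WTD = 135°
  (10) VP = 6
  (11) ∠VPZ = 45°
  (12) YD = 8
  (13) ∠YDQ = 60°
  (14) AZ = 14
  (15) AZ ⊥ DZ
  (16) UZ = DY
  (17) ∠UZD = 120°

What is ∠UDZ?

From the given relations: UZ = DY = 8.
Step 1: By the law of cosines on triangle DZU: DU² = 8² + 8² − 2·8·8·cos(120°) = 192, so DU = 8·√3.
Step 2: By the inverse law of cosines on triangle UDZ: cos(∠UDZ) = ((8·√3)² + 8² − 8²) / (2·8·√3·8) = 192/221.7 = 0.866, so ∠UDZ = 30°.

Therefore, the measure of angle ∠UDZ = 30°.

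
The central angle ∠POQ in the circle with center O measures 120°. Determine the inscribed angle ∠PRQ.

By the inscribed angle theorem, the inscribed angle is half the central angle.
Inscribed angle = 120° / 2 = 60°

60°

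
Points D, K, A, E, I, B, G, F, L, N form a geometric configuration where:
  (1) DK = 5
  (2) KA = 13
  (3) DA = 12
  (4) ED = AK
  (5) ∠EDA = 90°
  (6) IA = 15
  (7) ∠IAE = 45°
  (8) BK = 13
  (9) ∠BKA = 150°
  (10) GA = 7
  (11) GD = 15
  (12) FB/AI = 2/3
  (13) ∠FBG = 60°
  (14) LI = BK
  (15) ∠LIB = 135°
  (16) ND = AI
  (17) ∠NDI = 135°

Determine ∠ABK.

Step 1: By the law of cosines on triangle BKA: BA² = 13² + 13² − 2·13·13·cos(150°) = 630.72, so BA ≈ 25.11.
Step 2: By the inverse law of cosines on triangle ABK: cos(∠ABK) = (25.11² + 13² − 13²) / (2·25.11·13) = 630.72/652.97 = 0.9659, so ∠ABK = 15°.

Therefore, the measure of angle ∠ABK = 15°.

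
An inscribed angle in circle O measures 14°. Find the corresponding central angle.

Central angle = 2 × 14° = 28° (inscribed angle theorem).

28°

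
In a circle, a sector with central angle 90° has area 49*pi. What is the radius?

The sector covers 90°/360° = 1/4 of the full circle.
Full circle area = 49*pi / 1/4 = 196*pi.
Since full area = πr², we get r² = 196*pi/π = 196, so r = 14.

14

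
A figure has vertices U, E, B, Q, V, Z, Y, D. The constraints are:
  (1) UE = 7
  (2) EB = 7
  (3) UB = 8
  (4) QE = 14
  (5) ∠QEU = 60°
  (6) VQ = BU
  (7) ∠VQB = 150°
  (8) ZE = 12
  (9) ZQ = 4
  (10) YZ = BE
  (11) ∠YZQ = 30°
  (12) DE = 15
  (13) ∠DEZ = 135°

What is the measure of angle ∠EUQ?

Step 1: By the law of cosines on triangle UEQ: UQ² = 7² + 14² − 2·7·14·cos(60°) = 147, so UQ = 7·√3.
Step 2: By the inverse law of cosines on triangle EUQ: cos(∠EUQ) = (7² + (7·√3)² − 14²) / (2·7·7·√3) = 0/169.74 = 0, so ∠EUQ = 90°.

Therefore, the measure of angle ∠EUQ = 90°.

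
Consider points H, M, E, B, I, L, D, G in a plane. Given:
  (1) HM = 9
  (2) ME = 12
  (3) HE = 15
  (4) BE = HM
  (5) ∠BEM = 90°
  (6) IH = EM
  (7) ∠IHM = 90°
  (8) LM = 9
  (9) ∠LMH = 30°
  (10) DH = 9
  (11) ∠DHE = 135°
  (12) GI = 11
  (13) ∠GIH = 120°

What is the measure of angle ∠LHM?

Step 1: By the law of cosines on triangle HML: HL² = 9² + 9² − 2·9·9·cos(30°) = 21.7, so HL ≈ 4.66.
Step 2: By the inverse law of cosines on triangle LHM: cos(∠LHM) = (4.66² + 9² − 9²) / (2·4.66·9) = 21.7/83.86 = 0.2588, so ∠LHM = 75°.

Therefore, the measure of angle ∠LHM = 75°.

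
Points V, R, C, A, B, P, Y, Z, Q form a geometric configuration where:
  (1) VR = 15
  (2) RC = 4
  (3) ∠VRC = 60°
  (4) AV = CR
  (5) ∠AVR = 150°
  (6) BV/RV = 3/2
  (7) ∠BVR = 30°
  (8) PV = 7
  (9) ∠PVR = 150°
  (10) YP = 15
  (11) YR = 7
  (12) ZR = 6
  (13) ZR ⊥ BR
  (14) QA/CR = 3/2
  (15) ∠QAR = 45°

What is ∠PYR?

Step 1: By the law of cosines on triangle PVR: PR² = 7² + 15² − 2·7·15·cos(150°) = 455.87, so PR ≈ 21.35.
Step 2: By the inverse law of cosines on triangle PYR: cos(∠PYR) = (15² + 7² − 21.35²) / (2·15·7) = -181.87/210 = -0.866, so ∠PYR = 150°.

Therefore, the measure of angle ∠PYR = 150°.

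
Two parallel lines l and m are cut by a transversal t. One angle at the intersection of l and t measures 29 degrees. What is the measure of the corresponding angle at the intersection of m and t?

Corresponding angles are equal: 29 degrees.

29 degrees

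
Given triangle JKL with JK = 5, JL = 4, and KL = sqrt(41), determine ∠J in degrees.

By the inverse law of cosines: cos(J) = (JK² + JL² - KL²) / (2 × JK × JL)
cos(J) = (5² + 4² - (sqrt(41))²) / (2 × 5 × 4)
cos(J) = (25 + 16 - (41)) / 40
cos(J) = 0
J = arccos(0) = 90°

90°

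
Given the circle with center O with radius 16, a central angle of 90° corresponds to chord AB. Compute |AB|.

Chord = 2(16) sin(45°) = 16*sqrt(2)

16*sqrt(2)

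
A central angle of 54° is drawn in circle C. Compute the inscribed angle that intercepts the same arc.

Inscribed angle = 54° / 2 = 27° (inscribed angle theorem).

27°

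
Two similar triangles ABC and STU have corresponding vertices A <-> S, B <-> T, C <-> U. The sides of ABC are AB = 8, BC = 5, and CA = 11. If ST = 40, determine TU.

Similar triangles have proportional sides. Setting up the proportion:
ST / AB = TU / BC
40 / 8 = TU / 5
TU = 5 * 40 / 8 = 25.

25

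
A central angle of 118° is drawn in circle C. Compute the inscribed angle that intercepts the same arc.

An inscribed angle intercepts an arc from a point on the circle, while the central angle intercepts the same arc from the center.
The inscribed angle is always half the central angle: 118° / 2 = 59°.

59°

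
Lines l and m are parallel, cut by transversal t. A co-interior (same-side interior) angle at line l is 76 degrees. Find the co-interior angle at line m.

Co-interior angles (same-side interior) formed by parallel lines and a transversal are supplementary (sum to 180 degrees).
The given angle is 76 degrees.
The co-interior angle = 180 - 76 = 104 degrees.

104 degrees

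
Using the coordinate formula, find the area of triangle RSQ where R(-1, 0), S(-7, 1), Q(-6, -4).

The Shoelace formula computes the area from vertex coordinates by summing cross products.
For vertices (-1,0), (-7,1), (-6,-4):
Signed sum = -1*1 - -7*0 + -7*-4 - -6*1 + -6*0 - -1*-4
= -1 + 34 + -4 = 29
Area = (1/2)|29| = 29/2.

29/2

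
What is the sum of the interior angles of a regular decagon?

The sum of interior angles of an n-sided polygon is (n - 2) * 180.
For n = 10: (10 - 2) * 180 = 8 * 180 = 1440 degrees.

1440 degrees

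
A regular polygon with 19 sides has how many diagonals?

The number of diagonals in an n-gon is n(n - 3)/2.
For n = 19: 19(19 - 3)/2 = 19 × 16 / 2 = 152.

152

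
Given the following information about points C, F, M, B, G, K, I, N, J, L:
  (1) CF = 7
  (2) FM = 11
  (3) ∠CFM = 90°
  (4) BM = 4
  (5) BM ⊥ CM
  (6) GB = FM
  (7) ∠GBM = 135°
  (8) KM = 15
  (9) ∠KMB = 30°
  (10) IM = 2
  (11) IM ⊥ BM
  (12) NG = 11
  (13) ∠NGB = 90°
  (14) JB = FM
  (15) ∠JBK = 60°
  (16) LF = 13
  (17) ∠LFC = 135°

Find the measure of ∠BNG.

From the given relations: GB = FM = 11.
Step 1: By the law of cosines on triangle NGB: NB² = 11² + 11² − 2·11·11·cos(90°) = 242, so NB = 11·√2.
Step 2: By the inverse law of cosines on triangle BNG: cos(∠BNG) = ((11·√2)² + 11² − 11²) / (2·11·√2·11) = 242/342.24 = 0.7071, so ∠BNG = 45°.

Therefore, the measure of angle ∠BNG = 45°.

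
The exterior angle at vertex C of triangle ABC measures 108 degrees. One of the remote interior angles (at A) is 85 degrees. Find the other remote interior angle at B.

By the exterior angle theorem: exterior angle = sum of remote interior angles.
108 = 85 + angle B
angle B = 108 - 85 = 23 degrees

23 degrees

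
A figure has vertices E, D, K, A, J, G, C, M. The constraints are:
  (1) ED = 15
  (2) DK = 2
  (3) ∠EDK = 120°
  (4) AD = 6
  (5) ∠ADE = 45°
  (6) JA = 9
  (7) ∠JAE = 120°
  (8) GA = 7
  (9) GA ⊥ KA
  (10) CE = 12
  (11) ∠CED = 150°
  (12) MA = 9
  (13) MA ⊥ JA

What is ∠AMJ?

Step 1: By the law of cosines on triangle MAJ: MJ² = 9² + 9² − 2·9·9·cos(90°) = 162, so MJ = 9·√2.
Step 2: By the inverse law of cosines on triangle AMJ: cos(∠AMJ) = (9² + (9·√2)² − 9²) / (2·9·9·√2) = 162/229.1 = 0.7071, so ∠AMJ = 45°.

Therefore, the measure of angle ∠AMJ = 45°.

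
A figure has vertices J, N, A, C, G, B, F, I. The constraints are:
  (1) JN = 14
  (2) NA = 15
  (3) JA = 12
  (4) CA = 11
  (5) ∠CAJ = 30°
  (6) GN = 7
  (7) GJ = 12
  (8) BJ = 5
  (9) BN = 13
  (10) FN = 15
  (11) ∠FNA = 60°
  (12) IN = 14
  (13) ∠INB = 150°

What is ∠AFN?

Step 1: By the law of cosines on triangle FNA: FA² = 15² + 15² − 2·15·15·cos(60°) = 225, so FA = 15.
Step 2: By the inverse law of cosines on triangle AFN: cos(∠AFN) = (15² + 15² − 15²) / (2·15·15) = 225/450 = 0.5, so ∠AFN = 60°.

Therefore, the measure of angle ∠AFN = 60°.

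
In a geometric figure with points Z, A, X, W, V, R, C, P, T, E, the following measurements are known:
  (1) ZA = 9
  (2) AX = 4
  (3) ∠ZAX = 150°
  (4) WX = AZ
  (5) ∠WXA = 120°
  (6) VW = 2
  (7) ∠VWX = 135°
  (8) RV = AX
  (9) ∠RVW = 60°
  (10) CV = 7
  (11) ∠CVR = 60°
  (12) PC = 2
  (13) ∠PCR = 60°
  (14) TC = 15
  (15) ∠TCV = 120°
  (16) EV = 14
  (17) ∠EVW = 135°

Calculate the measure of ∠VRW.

From the given relations: RV = AX = 4.
Step 1: By the law of cosines on triangle RVW: RW² = 4² + 2² − 2·4·2·cos(60°) = 12, so RW = 2·√3.
Step 2: By the inverse law of cosines on triangle VRW: cos(∠VRW) = (4² + (2·√3)² − 2²) / (2·4·2·√3) = 24/27.71 = 0.866, so ∠VRW = 30°.

Therefore, the measure of angle ∠VRW = 30°.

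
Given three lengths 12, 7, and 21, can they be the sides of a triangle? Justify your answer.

No.
The triangle inequality is violated: 12 + 7 = 19 ≤ 21.
These lengths cannot form a triangle.

No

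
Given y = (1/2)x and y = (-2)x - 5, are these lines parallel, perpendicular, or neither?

Slope of line 1: m1 = 1/2
Slope of line 2: m2 = -2
Two lines are perpendicular when the product of their slopes is -1 (negative reciprocals).
m1 * m2 = (1/2) * (-2) = -1, confirming perpendicularity.

Perpendicular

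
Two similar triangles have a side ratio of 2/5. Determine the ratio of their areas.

The ratio of areas of similar triangles equals the square of the side ratio.
Side ratio = 2:5
Area ratio = (2/5)^2 = 4/25 = 4:25

4:25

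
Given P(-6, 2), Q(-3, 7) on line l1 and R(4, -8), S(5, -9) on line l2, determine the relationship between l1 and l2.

Slope of line 1: m1 = (7 - 2)/(-3 - -6) = 5/3 = 5/3
Slope of line 2: m2 = (-9 - -8)/(5 - 4) = -1/1 = -1
m1 != m2 (5/3 != -1), so not parallel.
m1 * m2 = (5/3) * (-1) = -5/3 != -1, so not perpendicular.
The lines are neither parallel nor perpendicular.

Neither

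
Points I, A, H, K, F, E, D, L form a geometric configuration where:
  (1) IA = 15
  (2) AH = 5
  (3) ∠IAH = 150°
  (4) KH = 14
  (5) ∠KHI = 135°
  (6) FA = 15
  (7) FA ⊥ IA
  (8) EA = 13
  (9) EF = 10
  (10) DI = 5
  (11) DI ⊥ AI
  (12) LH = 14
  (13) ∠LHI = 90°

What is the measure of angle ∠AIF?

Step 1: By the law of cosines on triangle IAF: IF² = 15² + 15² − 2·15·15·cos(90°) = 450, so IF = 15·√2.
Step 2: By the inverse law of cosines on triangle AIF: cos(∠AIF) = (15² + (15·√2)² − 15²) / (2·15·15·√2) = 450/636.4 = 0.7071, so ∠AIF = 45°.

Therefore, the measure of angle ∠AIF = 45°.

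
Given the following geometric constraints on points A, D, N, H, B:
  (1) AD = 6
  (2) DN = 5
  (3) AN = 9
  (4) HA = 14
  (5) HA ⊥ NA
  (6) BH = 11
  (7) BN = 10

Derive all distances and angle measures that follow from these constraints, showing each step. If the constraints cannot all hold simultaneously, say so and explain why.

The constraints are consistent.

Step 1: From NA = 9, AH = 14, and ∠NAH = 90°, by the law of cosines:
  NH² = NA² + AH² - 2·NA·AH·cos(90°) = 81 + 196 - 0 = 277
  NH ≈ 16.64

Step 2: From AD = 6, AN = 9, DN = 5, by the inverse law of cosines:
  cos(∠DAN) = (AD² + AN² - DN²) / (2·AD·AN)
  ∠DAN = 31.59°

Step 3: From DA = 6, DN = 5, AN = 9, by the inverse law of cosines:
  cos(∠ADN) = (DA² + DN² - AN²) / (2·DA·DN)
  ∠ADN = 109.47°

Step 4: From NA = 9, ND = 5, AD = 6, by the inverse law of cosines:
  cos(∠AND) = (NA² + ND² - AD²) / (2·NA·ND)
  ∠AND = 38.94°

Step 5: From NA = 9, NH = 16.64, AH = 14, by the inverse law of cosines:
  cos(∠ANH) = (NA² + NH² - AH²) / (2·NA·NH)
  ∠ANH = 57.26°

Step 6: From NB = 10, NH = 16.64, BH = 11, by the inverse law of cosines:
  cos(∠BNH) = (NB² + NH² - BH²) / (2·NB·NH)
  ∠BNH = 39.73°

Step 7: From HA = 14, HN = 16.64, AN = 9, by the inverse law of cosines:
  cos(∠AHN) = (HA² + HN² - AN²) / (2·HA·HN)
  ∠AHN = 32.74°

Step 8: From HB = 11, HN = 16.64, BN = 10, by the inverse law of cosines:
  cos(∠BHN) = (HB² + HN² - BN²) / (2·HB·HN)
  ∠BHN = 35.52°

Step 9: From BH = 11, BN = 10, HN = 16.64, by the inverse law of cosines:
  cos(∠HBN) = (BH² + BN² - HN²) / (2·BH·BN)
  ∠HBN = 104.75°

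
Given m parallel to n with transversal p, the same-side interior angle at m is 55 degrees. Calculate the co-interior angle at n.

Co-interior (same-side interior) angles are between the parallel lines on the same side of the transversal.
Unlike corresponding or alternate interior angles, they are supplementary rather than equal.
So the angle = 180 - 55 = 125 degrees.

125 degrees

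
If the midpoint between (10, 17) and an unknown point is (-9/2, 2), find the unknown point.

Using the midpoint formula: M = ((x1 + x2)/2, (y1 + y2)/2)
We know M = (-9/2, 2) and L = (10, 17)
For x: -9/2 = (10 + x2)/2, so x2 = 2*-9/2 - 10 = -19
For y: 2 = (17 + y2)/2, so y2 = 2*2 - 17 = -13
M = (-19, -13)

(-19, -13)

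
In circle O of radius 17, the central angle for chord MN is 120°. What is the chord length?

Drop a perpendicular from the center to the chord, bisecting both the chord and the central angle.
Each half-chord = r sin(θ/2) = 17 sin(60°).
The full chord = 2 × 17 × sin(60°) = 17*sqrt(3).

17*sqrt(3)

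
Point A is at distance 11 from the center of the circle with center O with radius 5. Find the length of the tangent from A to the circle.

Let T be the point of tangency. Then OT ⊥ AT (radius ⊥ tangent).
In right triangle OTA: OA² = OT² + AT²
11² = 5² + AT²
AT² = 96, AT = 4*sqrt(6)

4*sqrt(6)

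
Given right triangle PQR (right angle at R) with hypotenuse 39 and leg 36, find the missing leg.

QR = sqrt(39^2 - 36^2) = sqrt(225) = 15

15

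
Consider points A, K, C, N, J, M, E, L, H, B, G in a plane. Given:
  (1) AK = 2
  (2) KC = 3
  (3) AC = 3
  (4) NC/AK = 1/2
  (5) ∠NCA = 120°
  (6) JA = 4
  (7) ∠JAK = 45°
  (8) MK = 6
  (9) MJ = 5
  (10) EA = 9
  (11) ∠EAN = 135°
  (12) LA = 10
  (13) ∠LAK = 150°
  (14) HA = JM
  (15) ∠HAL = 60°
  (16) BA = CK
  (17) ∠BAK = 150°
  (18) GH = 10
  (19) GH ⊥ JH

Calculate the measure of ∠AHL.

From the given relations: HA = JM = 5.
Step 1: By the law of cosines on triangle HAL: HL² = 5² + 10² − 2·5·10·cos(60°) = 75, so HL = 5·√3.
Step 2: By the inverse law of cosines on triangle AHL: cos(∠AHL) = (5² + (5·√3)² − 10²) / (2·5·5·√3) = 0/86.6 = 0, so ∠AHL = 90°.

Therefore, the measure of angle ∠AHL = 90°.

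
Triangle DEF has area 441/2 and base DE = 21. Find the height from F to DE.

height = 2 * 441/2 / 21 = 21

21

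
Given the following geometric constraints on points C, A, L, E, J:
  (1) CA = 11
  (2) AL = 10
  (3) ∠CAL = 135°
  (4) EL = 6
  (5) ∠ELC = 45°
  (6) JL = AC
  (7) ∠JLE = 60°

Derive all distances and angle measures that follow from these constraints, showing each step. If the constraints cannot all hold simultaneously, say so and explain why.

The constraints are consistent.

From the given relations:
  JL = AC = 11

Step 1: From CA = 11, AL = 10, and ∠CAL = 135°, by the law of cosines:
  CL² = CA² + AL² - 2·CA·AL·cos(135°) = 121 + 100 + 155.6 = 376.6
  CL ≈ 19.41

Step 2: From EL = 6, LJ = 11, and ∠ELJ = 60°, by the law of cosines:
  EJ² = EL² + LJ² - 2·EL·LJ·cos(60°) = 36 + 121 - 66 = 91
  EJ = √91

Step 3: From CL = 19.41, LE = 6, and ∠CLE = 45°, by the law of cosines:
  CE² = CL² + LE² - 2·CL·LE·cos(45°) = 376.6 + 36 - 164.7 = 247.9
  CE ≈ 15.74

Step 4: From CA = 11, CL = 19.41, AL = 10, by the inverse law of cosines:
  cos(∠ACL) = (CA² + CL² - AL²) / (2·CA·CL)
  ∠ACL = 21.37°

Step 5: From LA = 10, LC = 19.41, AC = 11, by the inverse law of cosines:
  cos(∠ALC) = (LA² + LC² - AC²) / (2·LA·LC)
  ∠ALC = 23.63°

Step 6: From EJ = √91, EL = 6, JL = 11, by the inverse law of cosines:
  cos(∠JEL) = (EJ² + EL² - JL²) / (2·EJ·EL)
  ∠JEL = 87°

Step 7: From JE = √91, JL = 11, EL = 6, by the inverse law of cosines:
  cos(∠EJL) = (JE² + JL² - EL²) / (2·JE·JL)
  ∠EJL = 33°

Step 8: From CE = 15.74, CL = 19.41, EL = 6, by the inverse law of cosines:
  cos(∠ECL) = (CE² + CL² - EL²) / (2·CE·CL)
  ∠ECL = 15.63°

Step 9: From EC = 15.74, EL = 6, CL = 19.41, by the inverse law of cosines:
  cos(∠CEL) = (EC² + EL² - CL²) / (2·EC·EL)
  ∠CEL = 119.37°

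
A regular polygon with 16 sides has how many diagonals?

Each of the 16 vertices connects to 13 non-adjacent vertices via diagonals.
Total connections = 16 × 13 = 208, but each diagonal is counted twice.
Number of diagonals = 208 / 2 = 104.

104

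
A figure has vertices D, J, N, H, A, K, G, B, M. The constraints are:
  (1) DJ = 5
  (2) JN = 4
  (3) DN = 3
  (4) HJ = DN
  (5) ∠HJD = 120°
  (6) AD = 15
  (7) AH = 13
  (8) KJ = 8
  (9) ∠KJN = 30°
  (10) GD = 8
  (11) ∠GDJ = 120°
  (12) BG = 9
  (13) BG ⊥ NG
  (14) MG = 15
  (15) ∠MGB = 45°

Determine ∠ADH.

From the given relations: HJ = DN = 3.
Step 1: By the law of cosines on triangle DJH: DH² = 5² + 3² − 2·5·3·cos(120°) = 49, so DH = 7.
Step 2: By the inverse law of cosines on triangle ADH: cos(∠ADH) = (15² + 7² − 13²) / (2·15·7) = 105/210 = 0.5, so ∠ADH = 60°.

Therefore, the measure of angle ∠ADH = 60°.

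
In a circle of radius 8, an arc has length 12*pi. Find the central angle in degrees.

θ = 360 × 12*pi / (2π × 8) = 270° (rearranging arc length formula).

270°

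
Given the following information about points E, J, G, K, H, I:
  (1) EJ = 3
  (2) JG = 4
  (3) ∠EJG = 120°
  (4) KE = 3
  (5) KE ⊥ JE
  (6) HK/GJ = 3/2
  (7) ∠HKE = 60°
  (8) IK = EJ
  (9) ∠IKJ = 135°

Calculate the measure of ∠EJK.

Step 1: By the law of cosines on triangle JEK: JK² = 3² + 3² − 2·3·3·cos(90°) = 18, so JK = 3·√2.
Step 2: By the inverse law of cosines on triangle EJK: cos(∠EJK) = (3² + (3·√2)² − 3²) / (2·3·3·√2) = 18/25.46 = 0.7071, so ∠EJK = 45°.

Therefore, the measure of angle ∠EJK = 45°.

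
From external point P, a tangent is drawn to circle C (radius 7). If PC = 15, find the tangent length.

Let T be the point of tangency. Then CT ⊥ PT (radius ⊥ tangent).
In right triangle CTP: CP² = CT² + PT²
15² = 7² + PT²
PT² = 176, PT = 4*sqrt(11)

4*sqrt(11)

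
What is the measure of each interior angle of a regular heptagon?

Each interior angle of a regular n-gon is (n - 2) * 180 / n.
For n = 7: (7 - 2) * 180 / 7 = 900/7 = 900/7 degrees.

900/7 degrees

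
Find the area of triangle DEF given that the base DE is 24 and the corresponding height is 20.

Area = (1/2)(24)(20) = 240

240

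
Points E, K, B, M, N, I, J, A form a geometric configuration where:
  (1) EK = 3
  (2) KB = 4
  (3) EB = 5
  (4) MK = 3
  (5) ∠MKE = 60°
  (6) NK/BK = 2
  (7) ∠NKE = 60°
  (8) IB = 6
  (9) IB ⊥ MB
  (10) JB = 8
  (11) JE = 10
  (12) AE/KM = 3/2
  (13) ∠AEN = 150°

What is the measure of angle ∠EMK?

Step 1: By the law of cosines on triangle MKE: ME² = 3² + 3² − 2·3·3·cos(60°) = 9, so ME = 3.
Step 2: By the inverse law of cosines on triangle EMK: cos(∠EMK) = (3² + 3² − 3²) / (2·3·3) = 9/18 = 0.5, so ∠EMK = 60°.

Therefore, the measure of angle ∠EMK = 60°.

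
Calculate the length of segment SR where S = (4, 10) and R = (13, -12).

The horizontal distance is |13 - 4| = 9 and the vertical distance is |-12 - 10| = 22.
By the Pythagorean theorem, d = sqrt(9^2 + 22^2) = sqrt(565).

sqrt(565)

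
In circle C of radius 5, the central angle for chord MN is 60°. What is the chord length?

Drop a perpendicular from the center to the chord, bisecting both the chord and the central angle.
Each half-chord = r sin(θ/2) = 5 sin(30°).
The full chord = 2 × 5 × sin(30°) = 5.

5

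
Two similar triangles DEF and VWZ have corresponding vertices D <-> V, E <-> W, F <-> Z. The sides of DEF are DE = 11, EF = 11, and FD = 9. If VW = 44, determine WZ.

Since the triangles are similar, the ratio of corresponding sides is constant.
Scale factor k = VW / DE = 44 / 11 = 4
WZ = k * EF = 4 * 11 = 44

44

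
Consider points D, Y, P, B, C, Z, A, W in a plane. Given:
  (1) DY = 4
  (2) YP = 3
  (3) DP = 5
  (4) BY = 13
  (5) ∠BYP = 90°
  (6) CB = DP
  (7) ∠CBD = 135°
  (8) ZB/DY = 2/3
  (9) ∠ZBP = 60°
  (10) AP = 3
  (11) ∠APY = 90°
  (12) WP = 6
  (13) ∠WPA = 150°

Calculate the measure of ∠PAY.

Step 1: By the law of cosines on triangle APY: AY² = 3² + 3² − 2·3·3·cos(90°) = 18, so AY = 3·√2.
Step 2: By the inverse law of cosines on triangle PAY: cos(∠PAY) = (3² + (3·√2)² − 3²) / (2·3·3·√2) = 18/25.46 = 0.7071, so ∠PAY = 45°.

Therefore, the measure of angle ∠PAY = 45°.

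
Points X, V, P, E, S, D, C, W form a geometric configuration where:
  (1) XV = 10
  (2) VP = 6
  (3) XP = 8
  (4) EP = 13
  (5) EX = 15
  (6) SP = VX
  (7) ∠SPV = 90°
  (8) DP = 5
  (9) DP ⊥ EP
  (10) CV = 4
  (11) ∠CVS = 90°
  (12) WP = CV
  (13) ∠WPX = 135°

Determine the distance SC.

From the given relations: SP = VX = 10.
Step 1: By the law of cosines on triangle SPV: SV² = 10² + 6² − 2·10·6·cos(90°) = 136, so SV = 2·√34.
Step 2: By the law of cosines on triangle SVC: SC² = (2·√34)² + 4² − 2·2·√34·4·cos(90°) = 152, so SC = 2·√38.

Therefore, the length of SC = 2·√38.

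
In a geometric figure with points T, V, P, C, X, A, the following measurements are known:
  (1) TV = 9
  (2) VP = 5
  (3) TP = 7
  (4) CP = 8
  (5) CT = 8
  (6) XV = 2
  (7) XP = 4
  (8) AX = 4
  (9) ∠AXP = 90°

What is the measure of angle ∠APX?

Step 1: By the law of cosines on triangle PXA: PA² = 4² + 4² − 2·4·4·cos(90°) = 32, so PA = 4·√2.
Step 2: By the inverse law of cosines on triangle APX: cos(∠APX) = ((4·√2)² + 4² − 4²) / (2·4·√2·4) = 32/45.25 = 0.7071, so ∠APX = 45°.

Therefore, the measure of angle ∠APX = 45°.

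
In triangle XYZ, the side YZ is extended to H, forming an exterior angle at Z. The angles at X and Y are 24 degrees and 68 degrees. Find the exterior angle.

The interior angle at Z is 180 - 24 - 68 = 88 degrees.
The exterior angle and interior angle at Z are supplementary:
Exterior angle = 180 - 88 = 92 degrees.

92 degrees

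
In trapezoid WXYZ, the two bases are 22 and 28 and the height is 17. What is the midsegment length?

The midsegment of a trapezoid = (base1 + base2) / 2
midsegment = (22 + 28) / 2
midsegment = 50 / 2
midsegment = 25

25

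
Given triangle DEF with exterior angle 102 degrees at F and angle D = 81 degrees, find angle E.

angle E = 102 - 81 = 21 degrees (exterior angle theorem).

21 degrees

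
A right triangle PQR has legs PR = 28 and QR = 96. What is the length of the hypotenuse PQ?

By the Pythagorean theorem: PQ^2 = PR^2 + QR^2
PQ^2 = 28^2 + 96^2 = 784 + 9216 = 10000
PQ = sqrt(10000) = 100

100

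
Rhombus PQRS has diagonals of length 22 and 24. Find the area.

The diagonals of a rhombus divide it into four right triangles.
Each triangle has legs 22/ 2 = 11 and 24/2 = 12, so each has area (1/2)*11*12 = 66.
Four such triangles give total area = (d1 * d2) / 2 = 264.

264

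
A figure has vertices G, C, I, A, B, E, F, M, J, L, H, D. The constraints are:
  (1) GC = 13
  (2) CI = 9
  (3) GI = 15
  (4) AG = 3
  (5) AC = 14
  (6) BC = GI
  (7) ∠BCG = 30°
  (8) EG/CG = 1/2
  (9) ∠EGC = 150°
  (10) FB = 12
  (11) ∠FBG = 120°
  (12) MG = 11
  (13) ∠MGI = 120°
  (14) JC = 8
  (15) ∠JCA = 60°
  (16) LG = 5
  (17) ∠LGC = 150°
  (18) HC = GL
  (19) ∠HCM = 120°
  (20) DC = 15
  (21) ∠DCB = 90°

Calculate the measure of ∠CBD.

From the given relations: BC = GI = 15.
Step 1: By the law of cosines on triangle BCD: BD² = 15² + 15² − 2·15·15·cos(90°) = 450, so BD = 15·√2.
Step 2: By the inverse law of cosines on triangle CBD: cos(∠CBD) = (15² + (15·√2)² − 15²) / (2·15·15·√2) = 450/636.4 = 0.7071, so ∠CBD = 45°.

Therefore, the measure of angle ∠CBD = 45°.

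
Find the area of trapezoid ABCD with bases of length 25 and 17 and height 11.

Area of a trapezoid = (base1 + base2) * height / 2
Area = (25 + 17) * 11 / 2
Area = 42 * 11 / 2
Area = 462 / 2
Area = 231

231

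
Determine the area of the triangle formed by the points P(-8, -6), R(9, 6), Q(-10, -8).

Shoelace: Area = (1/2)|-8(6--8) + 9(-8--6) + -10(-6-6)| = (1/2)(10) = 5

5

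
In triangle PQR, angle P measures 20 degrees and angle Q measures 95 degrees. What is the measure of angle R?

The interior angles sum to 180°: angle R = 180 - 20 - 95 = 65°.
The triangle is obtuse (angles 20°, 95°, 65°).

65 degrees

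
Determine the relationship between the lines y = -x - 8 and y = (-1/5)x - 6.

Slope of line 1: m1 = -1
Slope of line 2: m2 = -1/5
m1 != m2 and m1*m2 = 1/5 != -1. Neither.

Neither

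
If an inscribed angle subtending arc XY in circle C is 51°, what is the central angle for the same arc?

Central angle = 2 × 51° = 102° (inscribed angle theorem).

102°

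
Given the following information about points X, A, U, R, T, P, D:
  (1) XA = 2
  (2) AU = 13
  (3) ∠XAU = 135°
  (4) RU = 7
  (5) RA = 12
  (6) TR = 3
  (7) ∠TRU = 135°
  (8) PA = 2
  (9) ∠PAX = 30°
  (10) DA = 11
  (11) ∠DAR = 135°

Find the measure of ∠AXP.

Step 1: By the law of cosines on triangle XAP: XP² = 2² + 2² − 2·2·2·cos(30°) = 1.07, so XP ≈ 1.04.
Step 2: By the inverse law of cosines on triangle AXP: cos(∠AXP) = (2² + 1.04² − 2²) / (2·2·1.04) = 1.07/4.14 = 0.2588, so ∠AXP = 75°.

Therefore, the measure of angle ∠AXP = 75°.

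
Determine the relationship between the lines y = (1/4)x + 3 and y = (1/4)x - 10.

Slope of line 1: m1 = 1/4
Slope of line 2: m2 = 1/4
Two lines are parallel if and only if they have equal slopes (or both are vertical).
Here m1 = m2 = 1/4, confirming the lines are parallel.

Parallel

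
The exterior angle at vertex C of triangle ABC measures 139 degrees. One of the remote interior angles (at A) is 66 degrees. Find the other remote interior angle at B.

The exterior angle theorem states that an exterior angle equals the sum of the two non-adjacent interior angles.
So 139 = 66 + angle B, which gives angle B = 139 - 66 = 73 degrees.

73 degrees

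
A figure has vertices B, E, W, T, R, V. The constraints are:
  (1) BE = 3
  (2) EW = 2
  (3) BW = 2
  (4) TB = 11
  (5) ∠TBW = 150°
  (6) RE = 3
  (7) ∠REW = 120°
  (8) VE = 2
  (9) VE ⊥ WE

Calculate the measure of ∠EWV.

Step 1: By the law of cosines on triangle WEV: WV² = 2² + 2² − 2·2·2·cos(90°) = 8, so WV = 2·√2.
Step 2: By the inverse law of cosines on triangle EWV: cos(∠EWV) = (2² + (2·√2)² − 2²) / (2·2·2·√2) = 8/11.31 = 0.7071, so ∠EWV = 45°.

Therefore, the measure of angle ∠EWV = 45°.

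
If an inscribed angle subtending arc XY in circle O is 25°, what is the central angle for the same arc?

The inscribed angle theorem states that a central angle is always twice any inscribed angle that subtends the same arc.
Since the inscribed angle is 25°, the central angle = 2 × 25° = 50°.

50°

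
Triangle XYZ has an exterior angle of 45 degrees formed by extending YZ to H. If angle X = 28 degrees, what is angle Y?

By the exterior angle theorem: exterior angle = sum of remote interior angles.
45 = 28 + angle Y
angle Y = 45 - 28 = 17 degrees

17 degrees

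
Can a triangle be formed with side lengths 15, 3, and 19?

The longest side is 19. The other two sides sum to 3 + 15 = 18.
Since 18 ≤ 19, the two shorter sides cannot reach around to close the triangle.

No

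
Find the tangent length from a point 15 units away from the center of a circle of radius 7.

The tangent, radius, and line from the external point to the center form a right triangle.
The right angle is where the tangent meets the radius.
By the Pythagorean theorem: tangent² + 7² = 15²
tangent² = 225 - 49 = 176
tangent = 4*sqrt(11)

4*sqrt(11)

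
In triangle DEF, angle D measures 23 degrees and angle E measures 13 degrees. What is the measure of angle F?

Let angle F = x. Then 23 + 13 + x = 180.
x = 180 - 36 = 144 degrees.

144 degrees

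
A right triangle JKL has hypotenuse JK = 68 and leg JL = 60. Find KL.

By the Pythagorean theorem: KL^2 = JK^2 - JL^2
KL^2 = 68^2 - 60^2 = 4624 - 3600 = 1024
KL = sqrt(1024) = 32

32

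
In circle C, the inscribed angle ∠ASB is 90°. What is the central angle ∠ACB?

Central angle = 2 × 90° = 180° (inscribed angle theorem).

180°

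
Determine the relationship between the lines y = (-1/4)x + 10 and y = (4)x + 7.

Slope of line 1: m1 = -1/4
Slope of line 2: m2 = 4
m1 * m2 = -1, so perpendicular.

Perpendicular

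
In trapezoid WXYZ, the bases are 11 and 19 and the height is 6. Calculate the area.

A trapezoid's area equals the midsegment times the height.
The midsegment is (11 + 19) / 2 = 15.
Area = 15 * 6 = 90.

90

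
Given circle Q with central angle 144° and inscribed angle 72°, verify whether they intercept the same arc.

By the inscribed angle theorem, if both angles subtend the same arc, the inscribed angle must be half the central angle.
Half of 144° = 72°, which equals the given inscribed angle of 72°.
Therefore, yes, they correspond to the same arc.

Yes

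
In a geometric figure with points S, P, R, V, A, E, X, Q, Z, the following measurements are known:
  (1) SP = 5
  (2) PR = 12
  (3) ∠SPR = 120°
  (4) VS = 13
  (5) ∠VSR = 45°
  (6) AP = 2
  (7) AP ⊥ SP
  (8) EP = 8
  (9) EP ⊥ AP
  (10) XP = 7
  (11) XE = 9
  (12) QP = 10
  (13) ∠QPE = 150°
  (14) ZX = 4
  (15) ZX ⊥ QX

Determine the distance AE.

Step 1: By the law of cosines on triangle APE: AE² = 2² + 8² − 2·2·8·cos(90°) = 68, so AE = 2·√17.

Therefore, the length of AE = 2·√17.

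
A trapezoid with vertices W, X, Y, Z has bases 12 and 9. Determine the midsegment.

midsegment = (12 + 9) / 2 = 21 / 2 = 21/2

21/2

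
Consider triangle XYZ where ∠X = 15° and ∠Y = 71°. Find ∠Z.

angle Z = 180 - 15 - 71 = 94 degrees.

94 degrees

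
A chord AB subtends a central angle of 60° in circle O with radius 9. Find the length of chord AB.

Drop a perpendicular from the center to the chord, bisecting both the chord and the central angle.
Each half-chord = r sin(θ/2) = 9 sin(30°).
The full chord = 2 × 9 × sin(30°) = 9.

9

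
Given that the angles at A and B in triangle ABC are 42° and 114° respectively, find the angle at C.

Let angle C = x. Then 42 + 114 + x = 180.
x = 180 - 156 = 24 degrees.

24 degrees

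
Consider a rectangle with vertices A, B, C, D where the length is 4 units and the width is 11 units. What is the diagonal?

A rectangle's diagonal splits it into two right triangles, with the diagonal as the hypotenuse.
By the Pythagorean theorem, d^2 = 4^2 + 11^2 = 137.
Therefore d = sqrt(137).

sqrt(137)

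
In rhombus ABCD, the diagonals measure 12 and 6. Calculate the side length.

Half-diagonals are 6 and 3. side = sqrt(6^2 + 3^2) = sqrt(45) = 3*sqrt(5)

3*sqrt(5)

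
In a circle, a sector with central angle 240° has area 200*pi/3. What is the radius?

r² = 360 × 200*pi/3 / (π × 240) = 100, so r = 10.

10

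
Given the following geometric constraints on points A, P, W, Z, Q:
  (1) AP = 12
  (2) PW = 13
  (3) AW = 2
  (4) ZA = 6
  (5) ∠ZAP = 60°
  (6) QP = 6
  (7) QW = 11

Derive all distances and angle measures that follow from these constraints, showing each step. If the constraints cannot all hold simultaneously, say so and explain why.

The constraints are consistent.

Step 1: From PA = 12, AZ = 6, and ∠PAZ = 60°, by the law of cosines:
  PZ² = PA² + AZ² - 2·PA·AZ·cos(60°) = 144 + 36 - 72 = 108
  PZ = 6·√3

Step 2: From AP = 12, AW = 2, PW = 13, by the inverse law of cosines:
  cos(∠PAW) = (AP² + AW² - PW²) / (2·AP·AW)
  ∠PAW = 115.94°

Step 3: From PA = 12, PW = 13, AW = 2, by the inverse law of cosines:
  cos(∠APW) = (PA² + PW² - AW²) / (2·PA·PW)
  ∠APW = 7.95°

Step 4: From PQ = 6, PW = 13, QW = 11, by the inverse law of cosines:
  cos(∠QPW) = (PQ² + PW² - QW²) / (2·PQ·PW)
  ∠QPW = 57.42°

Step 5: From WA = 2, WP = 13, AP = 12, by the inverse law of cosines:
  cos(∠AWP) = (WA² + WP² - AP²) / (2·WA·WP)
  ∠AWP = 56.1°

Step 6: From WP = 13, WQ = 11, PQ = 6, by the inverse law of cosines:
  cos(∠PWQ) = (WP² + WQ² - PQ²) / (2·WP·WQ)
  ∠PWQ = 27.36°

Step 7: From QP = 6, QW = 11, PW = 13, by the inverse law of cosines:
  cos(∠PQW) = (QP² + QW² - PW²) / (2·QP·QW)
  ∠PQW = 95.22°

Step 8: From PA = 12, PZ = 6·√3, AZ = 6, by the inverse law of cosines:
  cos(∠APZ) = (PA² + PZ² - AZ²) / (2·PA·PZ)
  ∠APZ = 30°

Step 9: From ZA = 6, ZP = 6·√3, AP = 12, by the inverse law of cosines:
  cos(∠AZP) = (ZA² + ZP² - AP²) / (2·ZA·ZP)
  ∠AZP = 90°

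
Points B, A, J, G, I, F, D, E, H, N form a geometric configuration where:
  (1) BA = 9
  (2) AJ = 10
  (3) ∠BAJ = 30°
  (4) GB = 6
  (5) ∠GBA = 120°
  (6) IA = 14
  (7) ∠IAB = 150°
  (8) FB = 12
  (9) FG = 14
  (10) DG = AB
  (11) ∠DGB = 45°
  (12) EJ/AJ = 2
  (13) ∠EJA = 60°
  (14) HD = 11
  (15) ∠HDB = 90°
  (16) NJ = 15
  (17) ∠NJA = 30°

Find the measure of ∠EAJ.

From the given relations: EJ = 2·AJ = 2·10 = 20.
Step 1: By the law of cosines on triangle AJE: AE² = 10² + 20² − 2·10·20·cos(60°) = 300, so AE = 10·√3.
Step 2: By the inverse law of cosines on triangle EAJ: cos(∠EAJ) = ((10·√3)² + 10² − 20²) / (2·10·√3·10) = 0/346.41 = 0, so ∠EAJ = 90°.

Therefore, the measure of angle ∠EAJ = 90°.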